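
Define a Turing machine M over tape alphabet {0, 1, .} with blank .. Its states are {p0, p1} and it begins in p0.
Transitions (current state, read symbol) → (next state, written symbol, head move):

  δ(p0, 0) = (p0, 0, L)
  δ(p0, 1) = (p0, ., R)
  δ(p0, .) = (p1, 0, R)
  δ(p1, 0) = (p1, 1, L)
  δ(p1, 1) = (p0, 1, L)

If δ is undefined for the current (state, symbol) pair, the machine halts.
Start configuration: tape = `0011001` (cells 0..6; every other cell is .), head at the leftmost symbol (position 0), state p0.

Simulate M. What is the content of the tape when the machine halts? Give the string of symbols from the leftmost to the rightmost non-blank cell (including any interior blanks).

p0 | ..[0]011001   read 0 → write 0, move L, go to p0
p0 | .[.]0011001   read . → write 0, move R, go to p1
p1 | .0[0]011001   read 0 → write 1, move L, go to p1
p1 | .[0]1011001   read 0 → write 1, move L, go to p1
p1 | [.]11011001
The non-blank tape span at halt is 11011001.

11011001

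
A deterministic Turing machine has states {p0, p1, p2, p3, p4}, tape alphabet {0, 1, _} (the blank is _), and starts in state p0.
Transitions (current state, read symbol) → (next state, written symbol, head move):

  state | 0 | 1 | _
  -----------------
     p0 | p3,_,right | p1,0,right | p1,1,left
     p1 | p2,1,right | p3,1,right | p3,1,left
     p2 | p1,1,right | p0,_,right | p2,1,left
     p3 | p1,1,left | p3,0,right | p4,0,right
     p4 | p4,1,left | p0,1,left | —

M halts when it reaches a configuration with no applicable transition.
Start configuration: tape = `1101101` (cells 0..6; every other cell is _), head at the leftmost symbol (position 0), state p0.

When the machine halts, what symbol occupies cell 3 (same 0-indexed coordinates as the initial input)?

0

p0 | [1]101101___   read 1 → write 0, move right, go to p1
p1 | 0[1]01101___   read 1 → write 1, move right, go to p3
p3 | 01[0]1101___   read 0 → write 1, move left, go to p1
p1 | 0[1]11101___   read 1 → write 1, move right, go to p3
p3 | 01[1]1101___   read 1 → write 0, move right, go to p3
p3 | 010[1]101___   read 1 → write 0, move right, go to p3
p3 | 0100[1]01___   read 1 → write 0, move right, go to p3
p3 | 01000[0]1___   read 0 → write 1, move left, go to p1
p1 | 0100[0]11___   read 0 → write 1, move right, go to p2
p2 | 01001[1]1___   read 1 → write _, move right, go to p0
p0 | 01001_[1]___   read 1 → write 0, move right, go to p1
p1 | 01001_0[_]__   read _ → write 1, move left, go to p3
p3 | 01001_[0]1__   read 0 → write 1, move left, go to p1
p1 | 01001[_]11__   read _ → write 1, move left, go to p3
p3 | 0100[1]111__   read 1 → write 0, move right, go to p3
p3 | 01000[1]11__   read 1 → write 0, move right, go to p3
p3 | 010000[1]1__   read 1 → write 0, move right, go to p3
p3 | 0100000[1]__   read 1 → write 0, move right, go to p3
p3 | 01000000[_]_   read _ → write 0, move right, go to p4
p4 | 010000000[_]
Cell 3 holds 0 when M halts.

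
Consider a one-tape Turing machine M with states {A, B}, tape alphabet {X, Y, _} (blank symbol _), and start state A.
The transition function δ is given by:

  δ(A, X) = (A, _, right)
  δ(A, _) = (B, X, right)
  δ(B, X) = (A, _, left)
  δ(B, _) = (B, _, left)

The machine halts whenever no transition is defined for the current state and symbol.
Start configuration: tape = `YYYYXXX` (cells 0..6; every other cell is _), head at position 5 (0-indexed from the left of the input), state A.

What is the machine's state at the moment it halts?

A

state=A head=5 tape=YYYYX[X]X__   (A,X)→(A,_,right)
state=A head=6 tape=YYYYX_[X]__   (A,X)→(A,_,right)
state=A head=7 tape=YYYYX__[_]_   (A,_)→(B,X,right)
state=B head=8 tape=YYYYX__X[_]   (B,_)→(B,_,left)
state=B head=7 tape=YYYYX__[X]_   (B,X)→(A,_,left)
state=A head=6 tape=YYYYX_[_]__   (A,_)→(B,X,right)
state=B head=7 tape=YYYYX_X[_]_   (B,_)→(B,_,left)
state=B head=6 tape=YYYYX_[X]__   (B,X)→(A,_,left)
state=A head=5 tape=YYYYX[_]___   (A,_)→(B,X,right)
state=B head=6 tape=YYYYXX[_]__   (B,_)→(B,_,left)
state=B head=5 tape=YYYYX[X]___   (B,X)→(A,_,left)
state=A head=4 tape=YYYY[X]____   (A,X)→(A,_,right)
state=A head=5 tape=YYYY_[_]___   (A,_)→(B,X,right)
state=B head=6 tape=YYYY_X[_]__   (B,_)→(B,_,left)
state=B head=5 tape=YYYY_[X]___   (B,X)→(A,_,left)
state=A head=4 tape=YYYY[_]____   (A,_)→(B,X,right)
state=B head=5 tape=YYYYX[_]___   (B,_)→(B,_,left)
state=B head=4 tape=YYYY[X]____   (B,X)→(A,_,left)
state=A head=3 tape=YYY[Y]_____
No transition is defined for (A, Y); M halts in state A.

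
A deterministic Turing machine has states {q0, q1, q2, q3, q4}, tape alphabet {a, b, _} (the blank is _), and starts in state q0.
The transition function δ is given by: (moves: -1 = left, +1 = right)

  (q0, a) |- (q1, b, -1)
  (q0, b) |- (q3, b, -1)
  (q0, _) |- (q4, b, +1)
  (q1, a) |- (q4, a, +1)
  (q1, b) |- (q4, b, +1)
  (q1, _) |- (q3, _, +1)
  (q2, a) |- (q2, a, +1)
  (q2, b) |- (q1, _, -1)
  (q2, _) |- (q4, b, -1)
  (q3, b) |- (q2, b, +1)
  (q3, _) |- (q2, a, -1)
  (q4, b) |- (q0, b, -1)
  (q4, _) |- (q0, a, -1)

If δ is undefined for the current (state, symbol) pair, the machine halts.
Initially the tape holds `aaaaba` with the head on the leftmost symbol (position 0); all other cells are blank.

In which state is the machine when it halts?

q4

state=q0 head=0 tape=____[a]aaaba   (q0,a)→(q1,b,-1)
state=q1 head=-1 tape=___[_]baaaba   (q1,_)→(q3,_,+1)
state=q3 head=0 tape=____[b]aaaba   (q3,b)→(q2,b,+1)
state=q2 head=1 tape=____b[a]aaba   (q2,a)→(q2,a,+1)
state=q2 head=2 tape=____ba[a]aba   (q2,a)→(q2,a,+1)
state=q2 head=3 tape=____baa[a]ba   (q2,a)→(q2,a,+1)
state=q2 head=4 tape=____baaa[b]a   (q2,b)→(q1,_,-1)
state=q1 head=3 tape=____baa[a]_a   (q1,a)→(q4,a,+1)
state=q4 head=4 tape=____baaa[_]a   (q4,_)→(q0,a,-1)
state=q0 head=3 tape=____baa[a]aa   (q0,a)→(q1,b,-1)
state=q1 head=2 tape=____ba[a]baa   (q1,a)→(q4,a,+1)
state=q4 head=3 tape=____baa[b]aa   (q4,b)→(q0,b,-1)
state=q0 head=2 tape=____ba[a]baa   (q0,a)→(q1,b,-1)
state=q1 head=1 tape=____b[a]bbaa   (q1,a)→(q4,a,+1)
state=q4 head=2 tape=____ba[b]baa   (q4,b)→(q0,b,-1)
state=q0 head=1 tape=____b[a]bbaa   (q0,a)→(q1,b,-1)
state=q1 head=0 tape=____[b]bbbaa   (q1,b)→(q4,b,+1)
state=q4 head=1 tape=____b[b]bbaa   (q4,b)→(q0,b,-1)
state=q0 head=0 tape=____[b]bbbaa   (q0,b)→(q3,b,-1)
state=q3 head=-1 tape=___[_]bbbbaa   (q3,_)→(q2,a,-1)
state=q2 head=-2 tape=__[_]abbbbaa   (q2,_)→(q4,b,-1)
state=q4 head=-3 tape=_[_]babbbbaa   (q4,_)→(q0,a,-1)
state=q0 head=-4 tape=[_]ababbbbaa   (q0,_)→(q4,b,+1)
state=q4 head=-3 tape=b[a]babbbbaa
No transition is defined for (q4, a); M halts in state q4.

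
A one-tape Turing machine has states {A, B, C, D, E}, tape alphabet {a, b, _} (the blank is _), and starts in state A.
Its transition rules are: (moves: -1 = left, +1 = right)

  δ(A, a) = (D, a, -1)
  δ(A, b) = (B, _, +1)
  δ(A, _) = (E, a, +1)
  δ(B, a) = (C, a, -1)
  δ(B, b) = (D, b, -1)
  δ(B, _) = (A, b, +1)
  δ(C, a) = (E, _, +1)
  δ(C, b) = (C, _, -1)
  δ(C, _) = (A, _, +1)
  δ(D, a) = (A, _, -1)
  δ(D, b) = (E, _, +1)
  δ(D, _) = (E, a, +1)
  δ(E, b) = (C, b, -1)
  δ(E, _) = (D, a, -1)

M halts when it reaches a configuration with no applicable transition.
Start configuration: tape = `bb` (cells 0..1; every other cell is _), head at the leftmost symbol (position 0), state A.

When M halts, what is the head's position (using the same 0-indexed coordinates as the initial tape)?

4

state=A head=0 tape=[b]b___   (A,b)→(B,_,+1)
state=B head=1 tape=_[b]___   (B,b)→(D,b,-1)
state=D head=0 tape=[_]b___   (D,_)→(E,a,+1)
state=E head=1 tape=a[b]___   (E,b)→(C,b,-1)
state=C head=0 tape=[a]b___   (C,a)→(E,_,+1)
state=E head=1 tape=_[b]___   (E,b)→(C,b,-1)
state=C head=0 tape=[_]b___   (C,_)→(A,_,+1)
state=A head=1 tape=_[b]___   (A,b)→(B,_,+1)
state=B head=2 tape=__[_]__   (B,_)→(A,b,+1)
state=A head=3 tape=__b[_]_   (A,_)→(E,a,+1)
state=E head=4 tape=__ba[_]   (E,_)→(D,a,-1)
state=D head=3 tape=__b[a]a   (D,a)→(A,_,-1)
state=A head=2 tape=__[b]_a   (A,b)→(B,_,+1)
state=B head=3 tape=___[_]a   (B,_)→(A,b,+1)
state=A head=4 tape=___b[a]   (A,a)→(D,a,-1)
state=D head=3 tape=___[b]a   (D,b)→(E,_,+1)
state=E head=4 tape=____[a]
At halt the head is at cell 4.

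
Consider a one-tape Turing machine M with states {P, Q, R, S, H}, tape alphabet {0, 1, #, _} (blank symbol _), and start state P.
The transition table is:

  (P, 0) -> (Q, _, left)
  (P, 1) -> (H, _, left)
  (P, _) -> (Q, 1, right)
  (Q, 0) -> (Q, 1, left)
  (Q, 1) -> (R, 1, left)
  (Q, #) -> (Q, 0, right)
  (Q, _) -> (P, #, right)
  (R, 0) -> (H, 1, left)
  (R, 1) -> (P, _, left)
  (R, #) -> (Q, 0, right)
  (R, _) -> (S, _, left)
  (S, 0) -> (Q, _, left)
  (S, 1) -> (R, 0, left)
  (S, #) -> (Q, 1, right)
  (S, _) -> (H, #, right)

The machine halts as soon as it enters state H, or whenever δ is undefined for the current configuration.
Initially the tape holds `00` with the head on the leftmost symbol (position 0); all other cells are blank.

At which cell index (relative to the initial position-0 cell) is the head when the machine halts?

state=P head=0 tape=__[0]0   (P,0)→(Q,_,left)
state=Q head=-1 tape=_[_]_0   (Q,_)→(P,#,right)
state=P head=0 tape=_#[_]0   (P,_)→(Q,1,right)
state=Q head=1 tape=_#1[0]   (Q,0)→(Q,1,left)
state=Q head=0 tape=_#[1]1   (Q,1)→(R,1,left)
state=R head=-1 tape=_[#]11   (R,#)→(Q,0,right)
state=Q head=0 tape=_0[1]1   (Q,1)→(R,1,left)
state=R head=-1 tape=_[0]11   (R,0)→(H,1,left)
state=H head=-2 tape=[_]111
At halt the head is at cell -2.

-2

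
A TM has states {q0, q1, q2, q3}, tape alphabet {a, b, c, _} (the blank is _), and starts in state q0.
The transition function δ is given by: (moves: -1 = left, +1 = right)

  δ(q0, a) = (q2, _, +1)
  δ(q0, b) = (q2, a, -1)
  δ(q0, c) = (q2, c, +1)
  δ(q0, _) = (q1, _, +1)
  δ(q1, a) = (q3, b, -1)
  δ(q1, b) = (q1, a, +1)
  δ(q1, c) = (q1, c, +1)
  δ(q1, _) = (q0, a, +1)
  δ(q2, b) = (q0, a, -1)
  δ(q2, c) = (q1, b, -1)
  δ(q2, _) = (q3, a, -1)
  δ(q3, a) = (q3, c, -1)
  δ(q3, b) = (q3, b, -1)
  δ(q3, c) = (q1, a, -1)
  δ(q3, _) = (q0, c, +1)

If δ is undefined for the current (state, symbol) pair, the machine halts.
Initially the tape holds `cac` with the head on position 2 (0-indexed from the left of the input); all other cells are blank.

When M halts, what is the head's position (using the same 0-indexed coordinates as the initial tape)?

state=q0 head=2 tape=___ca[c]_   (q0,c)→(q2,c,+1)
state=q2 head=3 tape=___cac[_]   (q2,_)→(q3,a,-1)
state=q3 head=2 tape=___ca[c]a   (q3,c)→(q1,a,-1)
state=q1 head=1 tape=___c[a]aa   (q1,a)→(q3,b,-1)
state=q3 head=0 tape=___[c]baa   (q3,c)→(q1,a,-1)
state=q1 head=-1 tape=__[_]abaa   (q1,_)→(q0,a,+1)
state=q0 head=0 tape=__a[a]baa   (q0,a)→(q2,_,+1)
state=q2 head=1 tape=__a_[b]aa   (q2,b)→(q0,a,-1)
state=q0 head=0 tape=__a[_]aaa   (q0,_)→(q1,_,+1)
state=q1 head=1 tape=__a_[a]aa   (q1,a)→(q3,b,-1)
state=q3 head=0 tape=__a[_]baa   (q3,_)→(q0,c,+1)
state=q0 head=1 tape=__ac[b]aa   (q0,b)→(q2,a,-1)
state=q2 head=0 tape=__a[c]aaa   (q2,c)→(q1,b,-1)
state=q1 head=-1 tape=__[a]baaa   (q1,a)→(q3,b,-1)
state=q3 head=-2 tape=_[_]bbaaa   (q3,_)→(q0,c,+1)
state=q0 head=-1 tape=_c[b]baaa   (q0,b)→(q2,a,-1)
state=q2 head=-2 tape=_[c]abaaa   (q2,c)→(q1,b,-1)
state=q1 head=-3 tape=[_]babaaa   (q1,_)→(q0,a,+1)
state=q0 head=-2 tape=a[b]abaaa   (q0,b)→(q2,a,-1)
state=q2 head=-3 tape=[a]aabaaa
At halt the head is at cell -3.

-3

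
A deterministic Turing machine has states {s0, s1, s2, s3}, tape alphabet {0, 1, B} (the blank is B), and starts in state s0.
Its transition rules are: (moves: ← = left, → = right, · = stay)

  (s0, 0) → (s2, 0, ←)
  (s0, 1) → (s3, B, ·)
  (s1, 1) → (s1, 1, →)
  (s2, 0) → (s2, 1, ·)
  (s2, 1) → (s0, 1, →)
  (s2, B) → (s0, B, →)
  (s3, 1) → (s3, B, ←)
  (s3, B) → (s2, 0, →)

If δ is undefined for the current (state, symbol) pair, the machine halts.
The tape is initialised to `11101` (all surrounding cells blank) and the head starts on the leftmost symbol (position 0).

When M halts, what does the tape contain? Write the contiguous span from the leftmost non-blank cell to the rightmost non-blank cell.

state=s0 head=0 tape=[1]1101BB   (s0,1)→(s3,B,·)
state=s3 head=0 tape=[B]1101BB   (s3,B)→(s2,0,→)
state=s2 head=1 tape=0[1]101BB   (s2,1)→(s0,1,→)
state=s0 head=2 tape=01[1]01BB   (s0,1)→(s3,B,·)
state=s3 head=2 tape=01[B]01BB   (s3,B)→(s2,0,→)
state=s2 head=3 tape=010[0]1BB   (s2,0)→(s2,1,·)
state=s2 head=3 tape=010[1]1BB   (s2,1)→(s0,1,→)
state=s0 head=4 tape=0101[1]BB   (s0,1)→(s3,B,·)
state=s3 head=4 tape=0101[B]BB   (s3,B)→(s2,0,→)
state=s2 head=5 tape=01010[B]B   (s2,B)→(s0,B,→)
state=s0 head=6 tape=01010B[B]
The non-blank tape span at halt is 01010.

01010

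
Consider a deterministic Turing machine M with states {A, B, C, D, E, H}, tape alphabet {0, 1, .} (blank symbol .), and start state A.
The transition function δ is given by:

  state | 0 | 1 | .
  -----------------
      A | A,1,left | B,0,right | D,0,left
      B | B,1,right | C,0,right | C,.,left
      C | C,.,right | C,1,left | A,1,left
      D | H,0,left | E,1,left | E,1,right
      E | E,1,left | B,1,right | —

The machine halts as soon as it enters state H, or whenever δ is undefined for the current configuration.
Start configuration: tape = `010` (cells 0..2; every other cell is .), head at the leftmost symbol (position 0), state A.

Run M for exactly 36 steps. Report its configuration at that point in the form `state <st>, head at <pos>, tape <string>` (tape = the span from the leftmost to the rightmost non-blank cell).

A | ......[0]10   read 0 → write 1, move left, go to A
A | .....[.]110   read . → write 0, move left, go to D
D | ....[.]0110   read . → write 1, move right, go to E
E | ....1[0]110   read 0 → write 1, move left, go to E
E | ....[1]1110   read 1 → write 1, move right, go to B
B | ....1[1]110   read 1 → write 0, move right, go to C
C | ....10[1]10   read 1 → write 1, move left, go to C
C | ....1[0]110   read 0 → write ., move right, go to C
C | ....1.[1]10   read 1 → write 1, move left, go to C
C | ....1[.]110   read . → write 1, move left, go to A
A | ....[1]1110   read 1 → write 0, move right, go to B
B | ....0[1]110   read 1 → write 0, move right, go to C
C | ....00[1]10   read 1 → write 1, move left, go to C
C | ....0[0]110   read 0 → write ., move right, go to C
C | ....0.[1]10   read 1 → write 1, move left, go to C
C | ....0[.]110   read . → write 1, move left, go to A
A | ....[0]1110   read 0 → write 1, move left, go to A
A | ...[.]11110   read . → write 0, move left, go to D
D | ..[.]011110   read . → write 1, move right, go to E
E | ..1[0]11110   read 0 → write 1, move left, go to E
E | ..[1]111110   read 1 → write 1, move right, go to B
B | ..1[1]11110   read 1 → write 0, move right, go to C
C | ..10[1]1110   read 1 → write 1, move left, go to C
C | ..1[0]11110   read 0 → write ., move right, go to C
C | ..1.[1]1110   read 1 → write 1, move left, go to C
C | ..1[.]11110   read . → write 1, move left, go to A
A | ..[1]111110   read 1 → write 0, move right, go to B
B | ..0[1]11110   read 1 → write 0, move right, go to C
C | ..00[1]1110   read 1 → write 1, move left, go to C
C | ..0[0]11110   read 0 → write ., move right, go to C
C | ..0.[1]1110   read 1 → write 1, move left, go to C
C | ..0[.]11110   read . → write 1, move left, go to A
A | ..[0]111110   read 0 → write 1, move left, go to A
A | .[.]1111110   read . → write 0, move left, go to D
D | [.]01111110   read . → write 1, move right, go to E
E | 1[0]1111110   read 0 → write 1, move left, go to E
E | [1]11111110
After 36 steps: state E, head at -6, tape 111111110.

state E, head at -6, tape 111111110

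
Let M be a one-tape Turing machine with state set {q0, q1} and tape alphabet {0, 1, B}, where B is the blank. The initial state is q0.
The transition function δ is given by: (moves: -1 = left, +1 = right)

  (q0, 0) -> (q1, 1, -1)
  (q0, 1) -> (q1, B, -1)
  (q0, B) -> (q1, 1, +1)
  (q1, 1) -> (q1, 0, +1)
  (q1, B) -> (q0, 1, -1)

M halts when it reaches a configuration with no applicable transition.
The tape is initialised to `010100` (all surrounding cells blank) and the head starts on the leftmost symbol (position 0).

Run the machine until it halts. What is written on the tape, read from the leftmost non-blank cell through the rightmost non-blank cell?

q0 | BB[0]10100   read 0 → write 1, move -1, go to q1
q1 | B[B]110100   read B → write 1, move -1, go to q0
q0 | [B]1110100   read B → write 1, move +1, go to q1
q1 | 1[1]110100   read 1 → write 0, move +1, go to q1
q1 | 10[1]10100   read 1 → write 0, move +1, go to q1
q1 | 100[1]0100   read 1 → write 0, move +1, go to q1
q1 | 1000[0]100
The non-blank tape span at halt is 10000100.

10000100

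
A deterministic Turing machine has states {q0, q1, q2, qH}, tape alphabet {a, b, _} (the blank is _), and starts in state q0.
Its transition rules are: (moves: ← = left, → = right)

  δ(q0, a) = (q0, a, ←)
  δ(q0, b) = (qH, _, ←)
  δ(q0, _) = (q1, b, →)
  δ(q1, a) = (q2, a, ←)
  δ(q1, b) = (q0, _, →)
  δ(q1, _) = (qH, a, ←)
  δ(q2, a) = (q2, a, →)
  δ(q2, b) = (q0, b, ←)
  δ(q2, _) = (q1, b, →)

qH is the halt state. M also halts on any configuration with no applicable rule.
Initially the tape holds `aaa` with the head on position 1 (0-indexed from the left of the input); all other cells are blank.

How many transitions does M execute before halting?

state=q0 head=1 tape=___a[a]a   (q0,a)→(q0,a,←)
state=q0 head=0 tape=___[a]aa   (q0,a)→(q0,a,←)
state=q0 head=-1 tape=__[_]aaa   (q0,_)→(q1,b,→)
state=q1 head=0 tape=__b[a]aa   (q1,a)→(q2,a,←)
state=q2 head=-1 tape=__[b]aaa   (q2,b)→(q0,b,←)
state=q0 head=-2 tape=_[_]baaa   (q0,_)→(q1,b,→)
state=q1 head=-1 tape=_b[b]aaa   (q1,b)→(q0,_,→)
state=q0 head=0 tape=_b_[a]aa   (q0,a)→(q0,a,←)
state=q0 head=-1 tape=_b[_]aaa   (q0,_)→(q1,b,→)
state=q1 head=0 tape=_bb[a]aa   (q1,a)→(q2,a,←)
state=q2 head=-1 tape=_b[b]aaa   (q2,b)→(q0,b,←)
state=q0 head=-2 tape=_[b]baaa   (q0,b)→(qH,_,←)
state=qH head=-3 tape=[_]_baaa
M halts after 12 transitions.

12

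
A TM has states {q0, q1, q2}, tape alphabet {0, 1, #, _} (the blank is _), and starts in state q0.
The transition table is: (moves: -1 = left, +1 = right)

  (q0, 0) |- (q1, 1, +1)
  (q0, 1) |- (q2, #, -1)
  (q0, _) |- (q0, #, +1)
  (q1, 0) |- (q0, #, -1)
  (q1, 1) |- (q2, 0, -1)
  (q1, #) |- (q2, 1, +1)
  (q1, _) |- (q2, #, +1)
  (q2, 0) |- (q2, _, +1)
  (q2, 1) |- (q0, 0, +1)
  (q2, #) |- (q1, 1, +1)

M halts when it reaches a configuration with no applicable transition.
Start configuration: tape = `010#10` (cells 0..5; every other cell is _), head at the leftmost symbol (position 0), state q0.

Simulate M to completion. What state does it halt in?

state=q0 head=0 tape=[0]10#10_   (q0,0)→(q1,1,+1)
state=q1 head=1 tape=1[1]0#10_   (q1,1)→(q2,0,-1)
state=q2 head=0 tape=[1]00#10_   (q2,1)→(q0,0,+1)
state=q0 head=1 tape=0[0]0#10_   (q0,0)→(q1,1,+1)
state=q1 head=2 tape=01[0]#10_   (q1,0)→(q0,#,-1)
state=q0 head=1 tape=0[1]##10_   (q0,1)→(q2,#,-1)
state=q2 head=0 tape=[0]###10_   (q2,0)→(q2,_,+1)
state=q2 head=1 tape=_[#]##10_   (q2,#)→(q1,1,+1)
state=q1 head=2 tape=_1[#]#10_   (q1,#)→(q2,1,+1)
state=q2 head=3 tape=_11[#]10_   (q2,#)→(q1,1,+1)
state=q1 head=4 tape=_111[1]0_   (q1,1)→(q2,0,-1)
state=q2 head=3 tape=_11[1]00_   (q2,1)→(q0,0,+1)
state=q0 head=4 tape=_110[0]0_   (q0,0)→(q1,1,+1)
state=q1 head=5 tape=_1101[0]_   (q1,0)→(q0,#,-1)
state=q0 head=4 tape=_110[1]#_   (q0,1)→(q2,#,-1)
state=q2 head=3 tape=_11[0]##_   (q2,0)→(q2,_,+1)
state=q2 head=4 tape=_11_[#]#_   (q2,#)→(q1,1,+1)
state=q1 head=5 tape=_11_1[#]_   (q1,#)→(q2,1,+1)
state=q2 head=6 tape=_11_11[_]
No transition is defined for (q2, _); M halts in state q2.

q2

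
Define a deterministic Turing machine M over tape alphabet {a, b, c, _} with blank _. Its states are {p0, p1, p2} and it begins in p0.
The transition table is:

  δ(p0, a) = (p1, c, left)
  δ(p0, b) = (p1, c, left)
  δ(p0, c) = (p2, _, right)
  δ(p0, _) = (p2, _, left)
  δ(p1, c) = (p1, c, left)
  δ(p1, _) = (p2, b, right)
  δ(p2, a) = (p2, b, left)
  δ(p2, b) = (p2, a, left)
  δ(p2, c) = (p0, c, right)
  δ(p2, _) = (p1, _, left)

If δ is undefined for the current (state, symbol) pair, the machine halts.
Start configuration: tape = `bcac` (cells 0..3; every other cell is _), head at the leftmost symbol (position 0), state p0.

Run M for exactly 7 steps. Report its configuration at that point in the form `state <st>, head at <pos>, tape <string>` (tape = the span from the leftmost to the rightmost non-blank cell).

state=p0 head=0 tape=_[b]cac   (p0,b)→(p1,c,left)
state=p1 head=-1 tape=[_]ccac   (p1,_)→(p2,b,right)
state=p2 head=0 tape=b[c]cac   (p2,c)→(p0,c,right)
state=p0 head=1 tape=bc[c]ac   (p0,c)→(p2,_,right)
state=p2 head=2 tape=bc_[a]c   (p2,a)→(p2,b,left)
state=p2 head=1 tape=bc[_]bc   (p2,_)→(p1,_,left)
state=p1 head=0 tape=b[c]_bc   (p1,c)→(p1,c,left)
state=p1 head=-1 tape=[b]c_bc
After 7 steps: state p1, head at -1, tape bc_bc.

state p1, head at -1, tape bc_bc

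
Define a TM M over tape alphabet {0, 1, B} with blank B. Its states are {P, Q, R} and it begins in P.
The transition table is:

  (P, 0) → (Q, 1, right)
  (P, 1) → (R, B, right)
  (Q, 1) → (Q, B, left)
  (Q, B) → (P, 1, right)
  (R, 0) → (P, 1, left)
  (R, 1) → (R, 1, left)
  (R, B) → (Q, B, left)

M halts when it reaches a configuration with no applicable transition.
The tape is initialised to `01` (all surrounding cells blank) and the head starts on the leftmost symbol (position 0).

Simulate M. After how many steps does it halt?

P | B[0]1   read 0 → write 1, move right, go to Q
Q | B1[1]   read 1 → write B, move left, go to Q
Q | B[1]B   read 1 → write B, move left, go to Q
Q | [B]BB   read B → write 1, move right, go to P
P | 1[B]B
M halts after 4 transitions.

4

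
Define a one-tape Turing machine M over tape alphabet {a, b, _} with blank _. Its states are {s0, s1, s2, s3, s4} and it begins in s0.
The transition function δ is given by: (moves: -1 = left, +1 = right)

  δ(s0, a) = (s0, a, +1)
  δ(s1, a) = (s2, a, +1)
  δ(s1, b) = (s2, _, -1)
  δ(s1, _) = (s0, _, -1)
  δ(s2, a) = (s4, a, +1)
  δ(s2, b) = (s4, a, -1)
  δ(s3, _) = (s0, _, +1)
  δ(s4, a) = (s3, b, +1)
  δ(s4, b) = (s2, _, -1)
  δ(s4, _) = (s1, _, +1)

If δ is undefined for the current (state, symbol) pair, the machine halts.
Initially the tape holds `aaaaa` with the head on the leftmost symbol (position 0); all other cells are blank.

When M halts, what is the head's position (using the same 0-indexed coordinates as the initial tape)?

5

s0 | [a]aaaa_   read a → write a, move +1, go to s0
s0 | a[a]aaa_   read a → write a, move +1, go to s0
s0 | aa[a]aa_   read a → write a, move +1, go to s0
s0 | aaa[a]a_   read a → write a, move +1, go to s0
s0 | aaaa[a]_   read a → write a, move +1, go to s0
s0 | aaaaa[_]
At halt the head is at cell 5.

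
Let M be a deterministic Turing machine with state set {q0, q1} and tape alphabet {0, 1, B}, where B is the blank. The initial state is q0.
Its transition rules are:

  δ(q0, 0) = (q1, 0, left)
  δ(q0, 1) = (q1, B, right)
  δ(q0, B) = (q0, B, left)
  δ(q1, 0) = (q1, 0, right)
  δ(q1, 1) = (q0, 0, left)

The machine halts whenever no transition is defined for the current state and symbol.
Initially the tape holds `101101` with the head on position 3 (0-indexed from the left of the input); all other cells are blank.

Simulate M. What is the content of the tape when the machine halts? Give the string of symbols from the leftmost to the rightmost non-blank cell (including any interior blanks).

state=q0 head=3 tape=101[1]01   (q0,1)→(q1,B,right)
state=q1 head=4 tape=101B[0]1   (q1,0)→(q1,0,right)
state=q1 head=5 tape=101B0[1]   (q1,1)→(q0,0,left)
state=q0 head=4 tape=101B[0]0   (q0,0)→(q1,0,left)
state=q1 head=3 tape=101[B]00
The non-blank tape span at halt is 101B00.

101B00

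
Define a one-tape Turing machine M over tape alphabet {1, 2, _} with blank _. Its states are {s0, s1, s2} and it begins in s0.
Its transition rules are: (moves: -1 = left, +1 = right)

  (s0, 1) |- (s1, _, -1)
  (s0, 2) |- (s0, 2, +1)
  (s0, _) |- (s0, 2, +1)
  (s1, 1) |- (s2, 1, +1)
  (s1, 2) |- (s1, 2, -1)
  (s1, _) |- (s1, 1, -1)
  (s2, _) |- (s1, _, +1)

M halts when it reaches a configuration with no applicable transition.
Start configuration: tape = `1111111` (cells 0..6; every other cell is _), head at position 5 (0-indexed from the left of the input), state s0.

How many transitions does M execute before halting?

s0 | 11111[1]1__   read 1 → write _, move -1, go to s1
s1 | 1111[1]_1__   read 1 → write 1, move +1, go to s2
s2 | 11111[_]1__   read _ → write _, move +1, go to s1
s1 | 11111_[1]__   read 1 → write 1, move +1, go to s2
s2 | 11111_1[_]_   read _ → write _, move +1, go to s1
s1 | 11111_1_[_]   read _ → write 1, move -1, go to s1
s1 | 11111_1[_]1   read _ → write 1, move -1, go to s1
s1 | 11111_[1]11   read 1 → write 1, move +1, go to s2
s2 | 11111_1[1]1
M halts after 8 transitions.

8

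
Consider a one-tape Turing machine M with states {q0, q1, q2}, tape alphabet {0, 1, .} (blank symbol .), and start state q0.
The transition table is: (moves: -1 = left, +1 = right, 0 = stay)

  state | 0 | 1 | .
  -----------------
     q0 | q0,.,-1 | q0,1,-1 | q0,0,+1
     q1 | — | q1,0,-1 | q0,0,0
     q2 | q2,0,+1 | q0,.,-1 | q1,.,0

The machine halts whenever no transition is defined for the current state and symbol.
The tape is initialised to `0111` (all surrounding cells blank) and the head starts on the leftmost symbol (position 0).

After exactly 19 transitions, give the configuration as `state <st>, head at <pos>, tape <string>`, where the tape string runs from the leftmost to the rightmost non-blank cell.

state q0, head at -1, tape 000.111

state=q0 head=0 tape=...[0]111   (q0,0)→(q0,.,-1)
state=q0 head=-1 tape=..[.].111   (q0,.)→(q0,0,+1)
state=q0 head=0 tape=..0[.]111   (q0,.)→(q0,0,+1)
state=q0 head=1 tape=..00[1]11   (q0,1)→(q0,1,-1)
state=q0 head=0 tape=..0[0]111   (q0,0)→(q0,.,-1)
state=q0 head=-1 tape=..[0].111   (q0,0)→(q0,.,-1)
state=q0 head=-2 tape=.[.]..111   (q0,.)→(q0,0,+1)
state=q0 head=-1 tape=.0[.].111   (q0,.)→(q0,0,+1)
state=q0 head=0 tape=.00[.]111   (q0,.)→(q0,0,+1)
state=q0 head=1 tape=.000[1]11   (q0,1)→(q0,1,-1)
state=q0 head=0 tape=.00[0]111   (q0,0)→(q0,.,-1)
state=q0 head=-1 tape=.0[0].111   (q0,0)→(q0,.,-1)
state=q0 head=-2 tape=.[0]..111   (q0,0)→(q0,.,-1)
state=q0 head=-3 tape=[.]...111   (q0,.)→(q0,0,+1)
state=q0 head=-2 tape=0[.]..111   (q0,.)→(q0,0,+1)
state=q0 head=-1 tape=00[.].111   (q0,.)→(q0,0,+1)
state=q0 head=0 tape=000[.]111   (q0,.)→(q0,0,+1)
state=q0 head=1 tape=0000[1]11   (q0,1)→(q0,1,-1)
state=q0 head=0 tape=000[0]111   (q0,0)→(q0,.,-1)
state=q0 head=-1 tape=00[0].111
After 19 steps: state q0, head at -1, tape 000.111.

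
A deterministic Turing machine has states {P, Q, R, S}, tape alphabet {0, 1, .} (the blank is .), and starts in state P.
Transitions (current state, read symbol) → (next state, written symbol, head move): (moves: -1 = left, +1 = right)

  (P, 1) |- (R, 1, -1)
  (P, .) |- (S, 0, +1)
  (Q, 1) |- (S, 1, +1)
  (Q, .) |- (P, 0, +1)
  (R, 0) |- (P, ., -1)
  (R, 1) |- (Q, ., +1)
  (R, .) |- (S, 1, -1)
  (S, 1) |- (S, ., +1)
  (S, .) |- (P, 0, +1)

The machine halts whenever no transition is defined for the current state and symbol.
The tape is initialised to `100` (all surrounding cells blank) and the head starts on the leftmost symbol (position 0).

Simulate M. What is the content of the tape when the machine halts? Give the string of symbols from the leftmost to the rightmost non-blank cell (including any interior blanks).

P | ...[1]00   read 1 → write 1, move -1, go to R
R | ..[.]100   read . → write 1, move -1, go to S
S | .[.]1100   read . → write 0, move +1, go to P
P | .0[1]100   read 1 → write 1, move -1, go to R
R | .[0]1100   read 0 → write ., move -1, go to P
P | [.].1100   read . → write 0, move +1, go to S
S | 0[.]1100   read . → write 0, move +1, go to P
P | 00[1]100   read 1 → write 1, move -1, go to R
R | 0[0]1100   read 0 → write ., move -1, go to P
P | [0].1100
The non-blank tape span at halt is 0.1100.

0.1100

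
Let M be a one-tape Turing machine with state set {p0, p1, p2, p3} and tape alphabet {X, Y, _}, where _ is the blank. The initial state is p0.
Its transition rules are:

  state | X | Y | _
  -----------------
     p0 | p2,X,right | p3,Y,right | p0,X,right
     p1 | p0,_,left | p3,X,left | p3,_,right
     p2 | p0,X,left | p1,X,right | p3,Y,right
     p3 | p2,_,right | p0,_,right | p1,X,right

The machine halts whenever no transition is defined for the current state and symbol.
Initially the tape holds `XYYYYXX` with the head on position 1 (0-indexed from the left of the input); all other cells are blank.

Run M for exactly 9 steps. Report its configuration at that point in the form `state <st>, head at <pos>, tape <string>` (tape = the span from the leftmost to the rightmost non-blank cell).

state p2, head at 6, tape XY_Y_XX

p0 | X[Y]YYYXX   read Y → write Y, move right, go to p3
p3 | XY[Y]YYXX   read Y → write _, move right, go to p0
p0 | XY_[Y]YXX   read Y → write Y, move right, go to p3
p3 | XY_Y[Y]XX   read Y → write _, move right, go to p0
p0 | XY_Y_[X]X   read X → write X, move right, go to p2
p2 | XY_Y_X[X]   read X → write X, move left, go to p0
p0 | XY_Y_[X]X   read X → write X, move right, go to p2
p2 | XY_Y_X[X]   read X → write X, move left, go to p0
p0 | XY_Y_[X]X   read X → write X, move right, go to p2
p2 | XY_Y_X[X]
After 9 steps: state p2, head at 6, tape XY_Y_XX.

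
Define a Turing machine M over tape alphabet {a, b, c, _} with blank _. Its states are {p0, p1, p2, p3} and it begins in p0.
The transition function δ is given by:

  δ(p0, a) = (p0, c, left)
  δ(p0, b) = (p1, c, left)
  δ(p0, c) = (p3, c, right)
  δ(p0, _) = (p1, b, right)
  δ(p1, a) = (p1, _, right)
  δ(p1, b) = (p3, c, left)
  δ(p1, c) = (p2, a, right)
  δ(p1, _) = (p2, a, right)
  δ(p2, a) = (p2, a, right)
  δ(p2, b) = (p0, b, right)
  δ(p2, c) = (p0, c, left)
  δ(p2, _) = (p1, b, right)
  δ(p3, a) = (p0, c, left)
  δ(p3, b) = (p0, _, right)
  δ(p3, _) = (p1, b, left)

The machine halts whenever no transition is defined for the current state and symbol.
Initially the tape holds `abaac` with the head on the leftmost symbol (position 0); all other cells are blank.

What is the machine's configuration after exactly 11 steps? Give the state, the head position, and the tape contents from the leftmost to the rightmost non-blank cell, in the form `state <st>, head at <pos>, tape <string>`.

state=p0 head=0 tape=_[a]baac   (p0,a)→(p0,c,left)
state=p0 head=-1 tape=[_]cbaac   (p0,_)→(p1,b,right)
state=p1 head=0 tape=b[c]baac   (p1,c)→(p2,a,right)
state=p2 head=1 tape=ba[b]aac   (p2,b)→(p0,b,right)
state=p0 head=2 tape=bab[a]ac   (p0,a)→(p0,c,left)
state=p0 head=1 tape=ba[b]cac   (p0,b)→(p1,c,left)
state=p1 head=0 tape=b[a]ccac   (p1,a)→(p1,_,right)
state=p1 head=1 tape=b_[c]cac   (p1,c)→(p2,a,right)
state=p2 head=2 tape=b_a[c]ac   (p2,c)→(p0,c,left)
state=p0 head=1 tape=b_[a]cac   (p0,a)→(p0,c,left)
state=p0 head=0 tape=b[_]ccac   (p0,_)→(p1,b,right)
state=p1 head=1 tape=bb[c]cac
After 11 steps: state p1, head at 1, tape bbccac.

state p1, head at 1, tape bbccac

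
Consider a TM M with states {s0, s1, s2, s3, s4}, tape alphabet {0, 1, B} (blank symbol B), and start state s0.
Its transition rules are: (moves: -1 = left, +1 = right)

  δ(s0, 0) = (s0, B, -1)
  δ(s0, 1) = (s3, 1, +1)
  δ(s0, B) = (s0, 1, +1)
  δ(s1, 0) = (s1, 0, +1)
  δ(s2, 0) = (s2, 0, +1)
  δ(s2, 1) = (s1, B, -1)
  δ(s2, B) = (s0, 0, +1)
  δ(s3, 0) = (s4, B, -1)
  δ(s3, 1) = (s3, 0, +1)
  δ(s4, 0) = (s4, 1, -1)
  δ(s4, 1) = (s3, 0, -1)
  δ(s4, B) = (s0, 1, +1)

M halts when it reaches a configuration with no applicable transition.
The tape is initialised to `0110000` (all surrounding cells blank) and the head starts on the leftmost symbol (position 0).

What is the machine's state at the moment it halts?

state=s0 head=0 tape=BB[0]110000   (s0,0)→(s0,B,-1)
state=s0 head=-1 tape=B[B]B110000   (s0,B)→(s0,1,+1)
state=s0 head=0 tape=B1[B]110000   (s0,B)→(s0,1,+1)
state=s0 head=1 tape=B11[1]10000   (s0,1)→(s3,1,+1)
state=s3 head=2 tape=B111[1]0000   (s3,1)→(s3,0,+1)
state=s3 head=3 tape=B1110[0]000   (s3,0)→(s4,B,-1)
state=s4 head=2 tape=B111[0]B000   (s4,0)→(s4,1,-1)
state=s4 head=1 tape=B11[1]1B000   (s4,1)→(s3,0,-1)
state=s3 head=0 tape=B1[1]01B000   (s3,1)→(s3,0,+1)
state=s3 head=1 tape=B10[0]1B000   (s3,0)→(s4,B,-1)
state=s4 head=0 tape=B1[0]B1B000   (s4,0)→(s4,1,-1)
state=s4 head=-1 tape=B[1]1B1B000   (s4,1)→(s3,0,-1)
state=s3 head=-2 tape=[B]01B1B000
No transition is defined for (s3, B); M halts in state s3.

s3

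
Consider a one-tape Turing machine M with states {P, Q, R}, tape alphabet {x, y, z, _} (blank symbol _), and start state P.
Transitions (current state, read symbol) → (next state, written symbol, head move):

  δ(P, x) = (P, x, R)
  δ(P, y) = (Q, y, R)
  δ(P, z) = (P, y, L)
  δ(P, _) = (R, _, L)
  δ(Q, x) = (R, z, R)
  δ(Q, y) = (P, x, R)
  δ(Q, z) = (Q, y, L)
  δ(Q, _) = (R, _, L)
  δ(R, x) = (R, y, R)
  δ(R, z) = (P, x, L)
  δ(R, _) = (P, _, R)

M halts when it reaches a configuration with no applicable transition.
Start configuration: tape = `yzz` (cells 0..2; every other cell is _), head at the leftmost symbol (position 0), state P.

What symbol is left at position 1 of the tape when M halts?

P | [y]zz_   read y → write y, move R, go to Q
Q | y[z]z_   read z → write y, move L, go to Q
Q | [y]yz_   read y → write x, move R, go to P
P | x[y]z_   read y → write y, move R, go to Q
Q | xy[z]_   read z → write y, move L, go to Q
Q | x[y]y_   read y → write x, move R, go to P
P | xx[y]_   read y → write y, move R, go to Q
Q | xxy[_]   read _ → write _, move L, go to R
R | xx[y]_
Cell 1 holds x when M halts.

x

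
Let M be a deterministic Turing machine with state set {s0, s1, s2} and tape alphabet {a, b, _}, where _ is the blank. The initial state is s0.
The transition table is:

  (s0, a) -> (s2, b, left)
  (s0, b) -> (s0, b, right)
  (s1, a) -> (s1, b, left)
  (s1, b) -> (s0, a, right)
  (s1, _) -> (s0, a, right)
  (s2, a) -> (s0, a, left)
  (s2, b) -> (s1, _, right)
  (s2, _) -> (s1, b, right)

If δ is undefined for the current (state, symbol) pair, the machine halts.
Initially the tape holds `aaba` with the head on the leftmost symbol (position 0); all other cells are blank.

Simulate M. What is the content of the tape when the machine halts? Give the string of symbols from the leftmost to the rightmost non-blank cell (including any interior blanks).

ab_a

s0 | _[a]aba_   read a → write b, move left, go to s2
s2 | [_]baba_   read _ → write b, move right, go to s1
s1 | b[b]aba_   read b → write a, move right, go to s0
s0 | ba[a]ba_   read a → write b, move left, go to s2
s2 | b[a]bba_   read a → write a, move left, go to s0
s0 | [b]abba_   read b → write b, move right, go to s0
s0 | b[a]bba_   read a → write b, move left, go to s2
s2 | [b]bbba_   read b → write _, move right, go to s1
s1 | _[b]bba_   read b → write a, move right, go to s0
s0 | _a[b]ba_   read b → write b, move right, go to s0
s0 | _ab[b]a_   read b → write b, move right, go to s0
s0 | _abb[a]_   read a → write b, move left, go to s2
s2 | _ab[b]b_   read b → write _, move right, go to s1
s1 | _ab_[b]_   read b → write a, move right, go to s0
s0 | _ab_a[_]
The non-blank tape span at halt is ab_a.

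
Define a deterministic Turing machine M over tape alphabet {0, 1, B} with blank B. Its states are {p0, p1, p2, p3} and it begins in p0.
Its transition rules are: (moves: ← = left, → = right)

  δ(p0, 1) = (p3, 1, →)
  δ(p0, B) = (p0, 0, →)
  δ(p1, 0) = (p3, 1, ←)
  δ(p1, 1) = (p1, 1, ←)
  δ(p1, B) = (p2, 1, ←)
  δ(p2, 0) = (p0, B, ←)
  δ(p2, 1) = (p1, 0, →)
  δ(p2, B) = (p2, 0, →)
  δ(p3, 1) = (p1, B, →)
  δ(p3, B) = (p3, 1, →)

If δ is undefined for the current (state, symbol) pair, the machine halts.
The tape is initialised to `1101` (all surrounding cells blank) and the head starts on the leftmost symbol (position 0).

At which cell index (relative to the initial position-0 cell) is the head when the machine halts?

-1

p0 | B[1]101   read 1 → write 1, move →, go to p3
p3 | B1[1]01   read 1 → write B, move →, go to p1
p1 | B1B[0]1   read 0 → write 1, move ←, go to p3
p3 | B1[B]11   read B → write 1, move →, go to p3
p3 | B11[1]1   read 1 → write B, move →, go to p1
p1 | B11B[1]   read 1 → write 1, move ←, go to p1
p1 | B11[B]1   read B → write 1, move ←, go to p2
p2 | B1[1]11   read 1 → write 0, move →, go to p1
p1 | B10[1]1   read 1 → write 1, move ←, go to p1
p1 | B1[0]11   read 0 → write 1, move ←, go to p3
p3 | B[1]111   read 1 → write B, move →, go to p1
p1 | BB[1]11   read 1 → write 1, move ←, go to p1
p1 | B[B]111   read B → write 1, move ←, go to p2
p2 | [B]1111   read B → write 0, move →, go to p2
p2 | 0[1]111   read 1 → write 0, move →, go to p1
p1 | 00[1]11   read 1 → write 1, move ←, go to p1
p1 | 0[0]111   read 0 → write 1, move ←, go to p3
p3 | [0]1111
At halt the head is at cell -1.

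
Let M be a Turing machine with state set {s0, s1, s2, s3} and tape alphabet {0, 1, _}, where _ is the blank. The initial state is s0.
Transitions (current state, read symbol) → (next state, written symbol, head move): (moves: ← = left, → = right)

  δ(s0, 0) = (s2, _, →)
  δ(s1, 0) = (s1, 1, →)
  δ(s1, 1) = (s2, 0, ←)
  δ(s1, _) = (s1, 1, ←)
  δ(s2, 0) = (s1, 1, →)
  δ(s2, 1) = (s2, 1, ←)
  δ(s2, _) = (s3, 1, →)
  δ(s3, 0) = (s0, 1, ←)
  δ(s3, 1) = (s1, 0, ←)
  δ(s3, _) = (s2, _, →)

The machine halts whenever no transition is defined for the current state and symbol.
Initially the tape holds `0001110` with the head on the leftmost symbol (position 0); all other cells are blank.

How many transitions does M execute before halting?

state=s0 head=0 tape=_[0]001110   (s0,0)→(s2,_,→)
state=s2 head=1 tape=__[0]01110   (s2,0)→(s1,1,→)
state=s1 head=2 tape=__1[0]1110   (s1,0)→(s1,1,→)
state=s1 head=3 tape=__11[1]110   (s1,1)→(s2,0,←)
state=s2 head=2 tape=__1[1]0110   (s2,1)→(s2,1,←)
state=s2 head=1 tape=__[1]10110   (s2,1)→(s2,1,←)
state=s2 head=0 tape=_[_]110110   (s2,_)→(s3,1,→)
state=s3 head=1 tape=_1[1]10110   (s3,1)→(s1,0,←)
state=s1 head=0 tape=_[1]010110   (s1,1)→(s2,0,←)
state=s2 head=-1 tape=[_]0010110   (s2,_)→(s3,1,→)
state=s3 head=0 tape=1[0]010110   (s3,0)→(s0,1,←)
state=s0 head=-1 tape=[1]1010110
M halts after 11 transitions.

11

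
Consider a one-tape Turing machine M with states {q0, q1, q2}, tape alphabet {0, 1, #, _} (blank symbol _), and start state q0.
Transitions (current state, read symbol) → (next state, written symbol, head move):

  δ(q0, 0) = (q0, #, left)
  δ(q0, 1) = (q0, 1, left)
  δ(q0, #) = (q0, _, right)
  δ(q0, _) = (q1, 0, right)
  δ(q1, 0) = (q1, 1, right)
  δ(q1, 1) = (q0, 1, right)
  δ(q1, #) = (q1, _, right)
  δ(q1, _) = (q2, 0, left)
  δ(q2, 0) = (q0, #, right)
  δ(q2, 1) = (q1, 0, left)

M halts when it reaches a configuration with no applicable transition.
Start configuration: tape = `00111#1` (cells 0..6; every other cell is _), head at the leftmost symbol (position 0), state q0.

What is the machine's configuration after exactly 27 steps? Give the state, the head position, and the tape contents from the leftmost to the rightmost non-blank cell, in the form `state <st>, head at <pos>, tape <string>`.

state=q0 head=0 tape=__[0]0111#1   (q0,0)→(q0,#,left)
state=q0 head=-1 tape=_[_]#0111#1   (q0,_)→(q1,0,right)
state=q1 head=0 tape=_0[#]0111#1   (q1,#)→(q1,_,right)
state=q1 head=1 tape=_0_[0]111#1   (q1,0)→(q1,1,right)
state=q1 head=2 tape=_0_1[1]11#1   (q1,1)→(q0,1,right)
state=q0 head=3 tape=_0_11[1]1#1   (q0,1)→(q0,1,left)
state=q0 head=2 tape=_0_1[1]11#1   (q0,1)→(q0,1,left)
state=q0 head=1 tape=_0_[1]111#1   (q0,1)→(q0,1,left)
state=q0 head=0 tape=_0[_]1111#1   (q0,_)→(q1,0,right)
state=q1 head=1 tape=_00[1]111#1   (q1,1)→(q0,1,right)
state=q0 head=2 tape=_001[1]11#1   (q0,1)→(q0,1,left)
state=q0 head=1 tape=_00[1]111#1   (q0,1)→(q0,1,left)
state=q0 head=0 tape=_0[0]1111#1   (q0,0)→(q0,#,left)
state=q0 head=-1 tape=_[0]#1111#1   (q0,0)→(q0,#,left)
state=q0 head=-2 tape=[_]##1111#1   (q0,_)→(q1,0,right)
state=q1 head=-1 tape=0[#]#1111#1   (q1,#)→(q1,_,right)
state=q1 head=0 tape=0_[#]1111#1   (q1,#)→(q1,_,right)
state=q1 head=1 tape=0__[1]111#1   (q1,1)→(q0,1,right)
state=q0 head=2 tape=0__1[1]11#1   (q0,1)→(q0,1,left)
state=q0 head=1 tape=0__[1]111#1   (q0,1)→(q0,1,left)
state=q0 head=0 tape=0_[_]1111#1   (q0,_)→(q1,0,right)
state=q1 head=1 tape=0_0[1]111#1   (q1,1)→(q0,1,right)
state=q0 head=2 tape=0_01[1]11#1   (q0,1)→(q0,1,left)
state=q0 head=1 tape=0_0[1]111#1   (q0,1)→(q0,1,left)
state=q0 head=0 tape=0_[0]1111#1   (q0,0)→(q0,#,left)
state=q0 head=-1 tape=0[_]#1111#1   (q0,_)→(q1,0,right)
state=q1 head=0 tape=00[#]1111#1   (q1,#)→(q1,_,right)
state=q1 head=1 tape=00_[1]111#1
After 27 steps: state q1, head at 1, tape 00_1111#1.

state q1, head at 1, tape 00_1111#1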